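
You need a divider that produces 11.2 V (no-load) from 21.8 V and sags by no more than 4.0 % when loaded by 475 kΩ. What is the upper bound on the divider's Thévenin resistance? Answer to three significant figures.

Loading drop = R_th/(R_th + R_L) ≤ 0.0400, so R_th ≤ R_L · ε/(1−ε) = 475 kΩ × 0.0400/0.9600 = 19.8 kΩ.
(Any R1, R2 with R2/(R1+R2) = 0.514 and R1‖R2 ≤ 19.8 kΩ will meet the spec.)

R_th ≤ 19.8 kΩ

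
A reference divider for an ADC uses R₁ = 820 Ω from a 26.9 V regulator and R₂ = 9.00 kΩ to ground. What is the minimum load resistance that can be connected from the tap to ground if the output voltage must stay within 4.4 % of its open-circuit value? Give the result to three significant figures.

R_L(min) ≈ 16.3 kΩ

Output resistance R_th = R₁‖R₂ = (820 × 9000)/9820 = 751.5 Ω.
The fractional drop is R_th/(R_th + R_L); requiring this ≤ 0.0440 gives R_L ≥ R_th(1/0.0440 − 1) = 751.5 × 21.73 = 16.3 kΩ.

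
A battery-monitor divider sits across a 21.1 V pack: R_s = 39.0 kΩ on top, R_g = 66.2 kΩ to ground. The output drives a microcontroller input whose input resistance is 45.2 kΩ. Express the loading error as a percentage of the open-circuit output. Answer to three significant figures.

35.2 %

The divider's output (Thévenin) resistance is R_s‖R_g = 24.54 kΩ.
Fractional drop under load = R_th/(R_th + R_L) = 24.54 / (24.54 + 45.2) = 0.3519.
So the output falls by 35.2 %.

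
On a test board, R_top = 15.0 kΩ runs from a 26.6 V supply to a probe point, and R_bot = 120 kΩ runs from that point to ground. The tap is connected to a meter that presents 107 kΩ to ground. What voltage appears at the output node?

V_out ≈ 21.0 V

The load sits in parallel with R_bot: R_bot‖R_L = (120 × 107) / (120 + 107) = 56.56 kΩ.
V_out = 26.6 × 56.56 / (15.0 + 56.56) = 26.6 × 56.56/71.56 = 21.0 V.
(Unloaded it would have been 23.6 V.)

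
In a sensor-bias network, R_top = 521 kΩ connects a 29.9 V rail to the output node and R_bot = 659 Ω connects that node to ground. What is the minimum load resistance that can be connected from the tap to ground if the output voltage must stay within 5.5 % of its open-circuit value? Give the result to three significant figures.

R_L(min) ≈ 11.3 kΩ

Output resistance R_th = R_top‖R_bot = (521000 × 659)/521700 = 658.2 Ω.
The fractional drop is R_th/(R_th + R_L); requiring this ≤ 0.0550 gives R_L ≥ R_th(1/0.0550 − 1) = 658.2 × 17.18 = 11.3 kΩ.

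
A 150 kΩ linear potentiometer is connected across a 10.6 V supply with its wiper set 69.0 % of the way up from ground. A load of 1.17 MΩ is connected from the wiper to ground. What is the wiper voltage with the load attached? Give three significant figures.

V ≈ 7.12 V

The wiper splits the pot into (1−α)R = 46.50 kΩ above and αR = 103.5 kΩ below.
Lower section ‖ load = 95.09 kΩ.
V_wiper = 10.6 × 95.09/(46.50 + 95.09) = 7.12 V.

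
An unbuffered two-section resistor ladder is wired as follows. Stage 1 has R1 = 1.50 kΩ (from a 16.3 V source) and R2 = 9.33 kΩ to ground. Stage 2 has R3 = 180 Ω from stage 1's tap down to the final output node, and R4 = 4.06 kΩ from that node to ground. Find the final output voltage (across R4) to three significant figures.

V_out ≈ 10.3 V

Stage 2 presents R3+R4 = 4240 Ω as a load on stage 1's tap.
Stage 1's lower leg becomes R2‖(R3+R4) = 2915 Ω, so V_mid = 16.3 × 2915/4415 = 10.76 V.
Stage 2 is itself unloaded: V_out = V_mid × R4/(R3+R4) = 10.76 × 4060/4240 = 10.3 V.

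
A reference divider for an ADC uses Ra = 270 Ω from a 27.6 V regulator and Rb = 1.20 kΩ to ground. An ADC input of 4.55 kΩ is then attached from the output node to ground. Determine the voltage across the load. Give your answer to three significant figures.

The load sits in parallel with Rb: Rb‖R_L = (1200 × 4550) / (1200 + 4550) = 949.6 Ω.
V_out = 27.6 × 949.6 / (270 + 949.6) = 27.6 × 949.6/1220 = 21.5 V.

V_out ≈ 21.5 V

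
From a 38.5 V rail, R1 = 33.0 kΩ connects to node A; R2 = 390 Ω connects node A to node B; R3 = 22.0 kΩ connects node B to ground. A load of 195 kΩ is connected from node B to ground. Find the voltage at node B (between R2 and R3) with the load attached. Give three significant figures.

At node B, R3 is in parallel with the load: R3‖R_L = 19770 Ω.
Below node A the resistance is R2 + (R3‖R_L) = 20160 Ω, so V_A = 38.5 × 20160/53160 = 14.60 V.
Then V_B = V_A × (R3‖R_L)/(R2 + R3‖R_L) = 14.60 × 19770/20160 = 14.3 V.

V ≈ 14.3 V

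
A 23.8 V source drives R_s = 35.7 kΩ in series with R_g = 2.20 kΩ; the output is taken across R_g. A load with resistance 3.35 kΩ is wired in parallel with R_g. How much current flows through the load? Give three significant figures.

I_L ≈ 0.255 mA

R_g‖R_L = 1.328 kΩ; V_out = 23.8 × 1.328/37.03 = 0.8535 V.
I_L = V_out / R_L = 0.8535 / 3.35 kΩ = 0.255 mA.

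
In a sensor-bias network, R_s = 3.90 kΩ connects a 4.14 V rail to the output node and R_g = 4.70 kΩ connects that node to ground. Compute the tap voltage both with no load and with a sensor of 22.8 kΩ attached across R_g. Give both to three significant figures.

Unloaded: 2.26 V; loaded: 2.07 V

Open-circuit: V = 4.14 × 4.70/(3.90 + 4.70) = 2.26 V.
With the load, R_g becomes R_g‖R_L = 3.897 kΩ, so V = 4.14 × 3.897/7.797 = 2.07 V.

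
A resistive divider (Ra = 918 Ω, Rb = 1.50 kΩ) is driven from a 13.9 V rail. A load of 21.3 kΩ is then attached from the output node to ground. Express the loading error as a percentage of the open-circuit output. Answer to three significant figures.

2.60 %

The divider's output (Thévenin) resistance is Ra‖Rb = 569.5 Ω.
Fractional drop under load = R_th/(R_th + R_L) = 569.5 / (569.5 + 21300) = 0.02604.
So the output falls by 2.60 %.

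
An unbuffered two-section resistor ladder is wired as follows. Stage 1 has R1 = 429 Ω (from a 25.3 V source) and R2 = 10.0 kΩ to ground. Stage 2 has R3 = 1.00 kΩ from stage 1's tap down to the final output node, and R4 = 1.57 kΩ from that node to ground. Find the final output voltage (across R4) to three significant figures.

Stage 2 presents R3+R4 = 2570 Ω as a load on stage 1's tap.
Stage 1's lower leg becomes R2‖(R3+R4) = 2045 Ω, so V_mid = 25.3 × 2045/2474 = 20.91 V.
Stage 2 is itself unloaded: V_out = V_mid × R4/(R3+R4) = 20.91 × 1570/2570 = 12.8 V.

V_out ≈ 12.8 V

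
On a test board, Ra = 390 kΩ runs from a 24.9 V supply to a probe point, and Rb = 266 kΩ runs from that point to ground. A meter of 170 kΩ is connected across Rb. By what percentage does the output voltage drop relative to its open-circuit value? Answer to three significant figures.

The divider's output (Thévenin) resistance is Ra‖Rb = 158.1 kΩ.
Fractional drop under load = R_th/(R_th + R_L) = 158.1 / (158.1 + 170) = 0.4819.
So the output falls by 48.2 %.

48.2 %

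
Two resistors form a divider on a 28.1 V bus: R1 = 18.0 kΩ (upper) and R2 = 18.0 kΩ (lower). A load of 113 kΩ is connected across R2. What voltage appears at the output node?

The load sits in parallel with R2: R2‖R_L = (18.0 × 113) / (18.0 + 113) = 15.53 kΩ.
V_out = 28.1 × 15.53 / (18.0 + 15.53) = 28.1 × 15.53/33.53 = 13.0 V.

V_out ≈ 13.0 V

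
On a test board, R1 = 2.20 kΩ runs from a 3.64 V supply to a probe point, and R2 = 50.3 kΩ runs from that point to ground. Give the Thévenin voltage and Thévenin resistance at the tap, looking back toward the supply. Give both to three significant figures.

V_th is the open-circuit tap voltage: 3.64 × 50.3/(2.20 + 50.3) = 3.49 V.
With the supply zeroed, R1 and R2 appear in parallel from the tap: R_th = R1‖R2 = (2.20 × 50.3)/52.50 = 2.11 kΩ.

V_th = 3.49 V, R_th = 2.11 kΩ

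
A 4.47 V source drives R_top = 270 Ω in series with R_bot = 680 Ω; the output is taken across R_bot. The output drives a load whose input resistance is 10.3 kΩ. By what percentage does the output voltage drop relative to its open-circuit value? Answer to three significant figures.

1.84 %

The divider's output (Thévenin) resistance is R_top‖R_bot = 193.3 Ω.
Fractional drop under load = R_th/(R_th + R_L) = 193.3 / (193.3 + 10300) = 0.01842.
So the output falls by 1.84 %.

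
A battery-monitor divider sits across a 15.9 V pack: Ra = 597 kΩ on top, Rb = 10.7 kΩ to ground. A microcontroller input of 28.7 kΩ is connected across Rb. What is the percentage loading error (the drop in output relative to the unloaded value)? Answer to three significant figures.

26.8 %

Unloaded V = 15.9 × 10.7/607.7 = 0.2800 V.
Loaded: Rb‖R_L = 7.794 kΩ, giving V = 15.9 × 7.794/604.8 = 0.2049 V.
Drop = (0.2800 − 0.2049) / 0.2800 = 26.8 %.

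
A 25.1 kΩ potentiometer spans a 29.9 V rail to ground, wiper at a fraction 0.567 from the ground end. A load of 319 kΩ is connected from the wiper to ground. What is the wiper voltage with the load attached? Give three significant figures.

The wiper splits the pot into (1−α)R = 10.87 kΩ above and αR = 14.23 kΩ below.
Lower section ‖ load = 13.62 kΩ.
V_wiper = 29.9 × 13.62/(10.87 + 13.62) = 16.6 V.

V ≈ 16.6 V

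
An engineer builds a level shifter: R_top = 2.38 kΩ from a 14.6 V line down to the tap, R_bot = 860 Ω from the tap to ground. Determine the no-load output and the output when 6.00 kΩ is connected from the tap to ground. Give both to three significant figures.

Unloaded: 3.88 V; loaded: 3.51 V

Open-circuit: V = 14.6 × 860/(2380 + 860) = 3.88 V.
With the load, R_bot becomes R_bot‖R_L = 752.2 Ω, so V = 14.6 × 752.2/3132 = 3.51 V.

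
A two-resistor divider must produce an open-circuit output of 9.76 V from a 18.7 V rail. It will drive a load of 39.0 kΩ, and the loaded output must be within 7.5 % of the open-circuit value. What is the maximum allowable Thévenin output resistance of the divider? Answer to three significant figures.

R_th ≤ 3.16 kΩ

Loading drop = R_th/(R_th + R_L) ≤ 0.0750, so R_th ≤ R_L · ε/(1−ε) = 39.0 kΩ × 0.0750/0.9250 = 3.16 kΩ.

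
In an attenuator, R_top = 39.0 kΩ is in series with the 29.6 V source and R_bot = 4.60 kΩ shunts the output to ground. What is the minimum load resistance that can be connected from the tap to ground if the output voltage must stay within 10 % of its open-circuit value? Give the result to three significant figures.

Output resistance R_th = R_top‖R_bot = (39.0 × 4.60)/43.60 = 4.115 kΩ.
The fractional drop is R_th/(R_th + R_L); requiring this ≤ 0.100 gives R_L ≥ R_th(1/0.100 − 1) = 4.115 × 9.000 = 37.0 kΩ.

R_L(min) ≈ 37.0 kΩ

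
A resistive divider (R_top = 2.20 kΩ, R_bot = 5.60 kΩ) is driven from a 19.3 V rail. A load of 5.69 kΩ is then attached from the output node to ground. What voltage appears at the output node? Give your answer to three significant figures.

V_out ≈ 10.8 V

The load sits in parallel with R_bot: R_bot‖R_L = (5.60 × 5.69) / (5.60 + 5.69) = 2.822 kΩ.
V_out = 19.3 × 2.822 / (2.20 + 2.822) = 19.3 × 2.822/5.022 = 10.8 V.
(Unloaded it would have been 13.9 V.)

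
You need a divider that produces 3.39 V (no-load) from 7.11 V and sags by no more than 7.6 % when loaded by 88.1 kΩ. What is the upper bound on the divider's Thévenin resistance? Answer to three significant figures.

R_th ≤ 7.25 kΩ

Loading drop = R_th/(R_th + R_L) ≤ 0.0760, so R_th ≤ R_L · ε/(1−ε) = 88.1 kΩ × 0.0760/0.9240 = 7.25 kΩ.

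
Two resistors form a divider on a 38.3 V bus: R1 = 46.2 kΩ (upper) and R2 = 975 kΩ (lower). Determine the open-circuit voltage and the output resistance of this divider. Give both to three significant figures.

V_th = 36.6 V, R_th = 44.1 kΩ

V_th is the open-circuit tap voltage: 38.3 × 975/(46.2 + 975) = 36.6 V.
With the supply zeroed, R1 and R2 appear in parallel from the tap: R_th = R1‖R2 = (46.2 × 975)/1021 = 44.1 kΩ.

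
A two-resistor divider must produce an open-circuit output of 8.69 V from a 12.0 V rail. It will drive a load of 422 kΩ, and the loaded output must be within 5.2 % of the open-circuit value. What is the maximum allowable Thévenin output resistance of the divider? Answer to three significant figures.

R_th ≤ 23.1 kΩ

Loading drop = R_th/(R_th + R_L) ≤ 0.0520, so R_th ≤ R_L · ε/(1−ε) = 422 kΩ × 0.0520/0.9480 = 23.1 kΩ.
(Any R1, R2 with R2/(R1+R2) = 0.724 and R1‖R2 ≤ 23.1 kΩ will meet the spec.)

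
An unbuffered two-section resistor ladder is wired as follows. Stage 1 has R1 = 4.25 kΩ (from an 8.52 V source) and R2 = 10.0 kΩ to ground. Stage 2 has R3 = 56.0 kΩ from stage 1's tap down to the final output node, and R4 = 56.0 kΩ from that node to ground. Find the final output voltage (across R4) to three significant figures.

V_out ≈ 2.91 V

Stage 2 presents R3+R4 = 112.0 kΩ as a load on stage 1's tap.
Stage 1's lower leg becomes R2‖(R3+R4) = 9.180 kΩ, so V_mid = 8.52 × 9.180/13.43 = 5.824 V.
Stage 2 is itself unloaded: V_out = V_mid × R4/(R3+R4) = 5.824 × 56.0/112.0 = 2.91 V.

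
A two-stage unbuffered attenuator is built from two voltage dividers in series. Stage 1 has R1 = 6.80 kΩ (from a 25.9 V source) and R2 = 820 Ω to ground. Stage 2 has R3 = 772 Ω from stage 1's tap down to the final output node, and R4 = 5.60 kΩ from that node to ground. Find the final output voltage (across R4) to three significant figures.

Stage 2 presents R3+R4 = 6372 Ω as a load on stage 1's tap.
Stage 1's lower leg becomes R2‖(R3+R4) = 726.5 Ω, so V_mid = 25.9 × 726.5/7527 = 2.500 V.
Stage 2 is itself unloaded: V_out = V_mid × R4/(R3+R4) = 2.500 × 5600/6372 = 2.20 V.

V_out ≈ 2.20 V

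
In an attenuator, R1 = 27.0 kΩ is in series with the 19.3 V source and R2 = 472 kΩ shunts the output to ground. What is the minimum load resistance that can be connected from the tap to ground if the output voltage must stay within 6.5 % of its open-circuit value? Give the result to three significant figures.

Output resistance R_th = R1‖R2 = (27.0 × 472)/499.0 = 25.54 kΩ.
The fractional drop is R_th/(R_th + R_L); requiring this ≤ 0.0650 gives R_L ≥ R_th(1/0.0650 − 1) = 25.54 × 14.38 = 367 kΩ.

R_L(min) ≈ 367 kΩ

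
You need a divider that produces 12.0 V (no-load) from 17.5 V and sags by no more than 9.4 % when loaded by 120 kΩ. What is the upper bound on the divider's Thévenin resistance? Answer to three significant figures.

R_th ≤ 12.5 kΩ

Loading drop = R_th/(R_th + R_L) ≤ 0.0940, so R_th ≤ R_L · ε/(1−ε) = 120 kΩ × 0.0940/0.9060 = 12.5 kΩ.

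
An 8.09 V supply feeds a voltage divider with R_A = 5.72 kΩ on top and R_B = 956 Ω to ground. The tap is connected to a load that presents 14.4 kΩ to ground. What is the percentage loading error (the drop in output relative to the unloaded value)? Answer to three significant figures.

5.38 %

The divider's output (Thévenin) resistance is R_A‖R_B = 819.1 Ω.
Fractional drop under load = R_th/(R_th + R_L) = 819.1 / (819.1 + 14400) = 0.05382.
So the output falls by 5.38 %.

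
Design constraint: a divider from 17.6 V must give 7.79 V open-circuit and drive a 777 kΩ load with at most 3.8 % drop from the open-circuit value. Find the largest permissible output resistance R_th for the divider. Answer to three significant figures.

R_th ≤ 30.7 kΩ

Loading drop = R_th/(R_th + R_L) ≤ 0.0380, so R_th ≤ R_L · ε/(1−ε) = 777 kΩ × 0.0380/0.9620 = 30.7 kΩ.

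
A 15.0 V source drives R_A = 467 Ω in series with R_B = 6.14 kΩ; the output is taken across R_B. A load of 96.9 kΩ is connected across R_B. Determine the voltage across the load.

The load sits in parallel with R_B: R_B‖R_L = (6140 × 96900) / (6140 + 96900) = 5774 Ω.
V_out = 15.0 × 5774 / (467 + 5774) = 15.0 × 5774/6241 = 13.9 V.
(Unloaded it would have been 13.9 V.)

V_out ≈ 13.9 V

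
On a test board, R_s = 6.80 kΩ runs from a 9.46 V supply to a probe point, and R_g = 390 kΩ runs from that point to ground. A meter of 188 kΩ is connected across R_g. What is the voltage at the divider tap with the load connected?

V_out ≈ 8.98 V

The load sits in parallel with R_g: R_g‖R_L = (390 × 188) / (390 + 188) = 126.9 kΩ.
V_out = 9.46 × 126.9 / (6.80 + 126.9) = 9.46 × 126.9/133.7 = 8.98 V.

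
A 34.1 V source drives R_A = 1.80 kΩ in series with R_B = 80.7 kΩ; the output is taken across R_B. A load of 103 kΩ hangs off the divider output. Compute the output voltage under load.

V_out ≈ 32.8 V

The load sits in parallel with R_B: R_B‖R_L = (80.7 × 103) / (80.7 + 103) = 45.25 kΩ.
V_out = 34.1 × 45.25 / (1.80 + 45.25) = 34.1 × 45.25/47.05 = 32.8 V.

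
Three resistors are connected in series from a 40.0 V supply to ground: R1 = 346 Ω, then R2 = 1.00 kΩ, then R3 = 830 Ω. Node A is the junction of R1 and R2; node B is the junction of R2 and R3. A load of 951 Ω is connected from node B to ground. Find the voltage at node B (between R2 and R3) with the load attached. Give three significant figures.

V ≈ 9.91 V

At node B, R3 is in parallel with the load: R3‖R_L = 443.2 Ω.
Below node A the resistance is R2 + (R3‖R_L) = 1443 Ω, so V_A = 40.0 × 1443/1789 = 32.26 V.
Then V_B = V_A × (R3‖R_L)/(R2 + R3‖R_L) = 32.26 × 443.2/1443 = 9.91 V.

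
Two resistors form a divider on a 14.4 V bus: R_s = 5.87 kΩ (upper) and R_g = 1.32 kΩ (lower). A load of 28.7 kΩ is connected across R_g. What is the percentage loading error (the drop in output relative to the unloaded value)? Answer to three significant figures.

The divider's output (Thévenin) resistance is R_s‖R_g = 1.078 kΩ.
Fractional drop under load = R_th/(R_th + R_L) = 1.078 / (1.078 + 28.7) = 0.03619.
So the output falls by 3.62 %.

3.62 %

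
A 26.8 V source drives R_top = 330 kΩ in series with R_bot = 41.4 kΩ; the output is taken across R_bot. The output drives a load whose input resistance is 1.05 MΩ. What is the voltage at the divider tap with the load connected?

The load sits in parallel with R_bot: R_bot‖R_L = (41.4 × 1050) / (41.4 + 1050) = 39.83 kΩ.
V_out = 26.8 × 39.83 / (330 + 39.83) = 26.8 × 39.83/369.8 = 2.89 V.

V_out ≈ 2.89 V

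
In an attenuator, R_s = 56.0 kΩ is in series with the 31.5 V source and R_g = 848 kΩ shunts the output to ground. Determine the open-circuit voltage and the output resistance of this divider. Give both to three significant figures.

V_th is the open-circuit tap voltage: 31.5 × 848/(56.0 + 848) = 29.5 V.
With the supply zeroed, R_s and R_g appear in parallel from the tap: R_th = R_s‖R_g = (56.0 × 848)/904.0 = 52.5 kΩ.

V_th = 29.5 V, R_th = 52.5 kΩ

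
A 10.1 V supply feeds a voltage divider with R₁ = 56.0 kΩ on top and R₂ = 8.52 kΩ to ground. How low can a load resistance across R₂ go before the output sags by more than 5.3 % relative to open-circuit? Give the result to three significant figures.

R_L(min) ≈ 132 kΩ

Output resistance R_th = R₁‖R₂ = (56.0 × 8.52)/64.52 = 7.395 kΩ.
The fractional drop is R_th/(R_th + R_L); requiring this ≤ 0.0530 gives R_L ≥ R_th(1/0.0530 − 1) = 7.395 × 17.87 = 132 kΩ.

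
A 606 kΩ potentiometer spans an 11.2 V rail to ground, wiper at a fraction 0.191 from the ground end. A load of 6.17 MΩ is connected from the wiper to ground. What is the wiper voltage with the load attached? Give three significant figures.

V ≈ 2.11 V

The wiper splits the pot into (1−α)R = 490.3 kΩ above and αR = 115.7 kΩ below.
Lower section ‖ load = 113.6 kΩ.
V_wiper = 11.2 × 113.6/(490.3 + 113.6) = 2.11 V.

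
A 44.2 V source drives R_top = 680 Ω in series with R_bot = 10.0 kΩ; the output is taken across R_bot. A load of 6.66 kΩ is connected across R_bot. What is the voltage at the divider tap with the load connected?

V_out ≈ 37.8 V

The load sits in parallel with R_bot: R_bot‖R_L = (10000 × 6660) / (10000 + 6660) = 3998 Ω.
V_out = 44.2 × 3998 / (680 + 3998) = 44.2 × 3998/4678 = 37.8 V.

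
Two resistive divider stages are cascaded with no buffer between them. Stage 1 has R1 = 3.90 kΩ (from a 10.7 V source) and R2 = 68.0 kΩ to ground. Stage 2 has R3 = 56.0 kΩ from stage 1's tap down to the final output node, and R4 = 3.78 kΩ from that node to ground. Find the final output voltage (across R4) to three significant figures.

V_out ≈ 0.603 V

Stage 2 presents R3+R4 = 59.78 kΩ as a load on stage 1's tap.
Stage 1's lower leg becomes R2‖(R3+R4) = 31.81 kΩ, so V_mid = 10.7 × 31.81/35.71 = 9.532 V.
Stage 2 is itself unloaded: V_out = V_mid × R4/(R3+R4) = 9.532 × 3.78/59.78 = 0.603 V.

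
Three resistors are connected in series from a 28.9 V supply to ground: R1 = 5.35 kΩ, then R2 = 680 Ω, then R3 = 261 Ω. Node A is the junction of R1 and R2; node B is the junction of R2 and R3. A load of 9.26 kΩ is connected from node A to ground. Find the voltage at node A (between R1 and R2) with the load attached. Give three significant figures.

Below node A the series string R2+R3 = 941.0 Ω sits in parallel with the 9260 Ω load: 854.2 Ω.
V_A = 28.9 × 854.2/(5350 + 854.2) = 3.98 V.

V ≈ 3.98 V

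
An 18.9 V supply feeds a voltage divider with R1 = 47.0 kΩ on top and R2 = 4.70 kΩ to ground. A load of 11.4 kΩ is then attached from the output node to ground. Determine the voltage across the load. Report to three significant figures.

The load sits in parallel with R2: R2‖R_L = (4.70 × 11.4) / (4.70 + 11.4) = 3.328 kΩ.
V_out = 18.9 × 3.328 / (47.0 + 3.328) = 18.9 × 3.328/50.33 = 1.25 V.

V_out ≈ 1.25 V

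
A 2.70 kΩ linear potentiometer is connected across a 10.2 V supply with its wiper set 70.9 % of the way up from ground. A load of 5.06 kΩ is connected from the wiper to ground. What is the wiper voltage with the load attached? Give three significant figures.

V ≈ 6.51 V

The wiper splits the pot into (1−α)R = 785.7 Ω above and αR = 1914 Ω below.
Lower section ‖ load = 1389 Ω.
V_wiper = 10.2 × 1389/(785.7 + 1389) = 6.51 V.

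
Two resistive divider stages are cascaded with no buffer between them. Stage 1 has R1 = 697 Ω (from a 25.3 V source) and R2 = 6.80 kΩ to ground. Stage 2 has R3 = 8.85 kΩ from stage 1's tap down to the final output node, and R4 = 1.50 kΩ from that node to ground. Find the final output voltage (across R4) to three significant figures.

V_out ≈ 3.13 V

Stage 2 presents R3+R4 = 10350 Ω as a load on stage 1's tap.
Stage 1's lower leg becomes R2‖(R3+R4) = 4104 Ω, so V_mid = 25.3 × 4104/4801 = 21.63 V.
Stage 2 is itself unloaded: V_out = V_mid × R4/(R3+R4) = 21.63 × 1500/10350 = 3.13 V.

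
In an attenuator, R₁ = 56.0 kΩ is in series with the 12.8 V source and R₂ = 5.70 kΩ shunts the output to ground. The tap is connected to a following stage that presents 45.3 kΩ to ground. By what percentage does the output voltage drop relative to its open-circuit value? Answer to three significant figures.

Unloaded V = 12.8 × 5.70/61.70 = 1.1825 V.
Loaded: R₂‖R_L = 5.063 kΩ, giving V = 12.8 × 5.063/61.06 = 1.0613 V.
Drop = (1.1825 − 1.0613) / 1.1825 = 10.2 %.

10.2 %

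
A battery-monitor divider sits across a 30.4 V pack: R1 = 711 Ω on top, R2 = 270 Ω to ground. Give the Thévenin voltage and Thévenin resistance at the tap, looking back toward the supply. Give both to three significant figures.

V_th = 8.37 V, R_th = 196 Ω

V_th is the open-circuit tap voltage: 30.4 × 270/(711 + 270) = 8.37 V.
With the supply zeroed, R1 and R2 appear in parallel from the tap: R_th = R1‖R2 = (711 × 270)/981.0 = 196 Ω.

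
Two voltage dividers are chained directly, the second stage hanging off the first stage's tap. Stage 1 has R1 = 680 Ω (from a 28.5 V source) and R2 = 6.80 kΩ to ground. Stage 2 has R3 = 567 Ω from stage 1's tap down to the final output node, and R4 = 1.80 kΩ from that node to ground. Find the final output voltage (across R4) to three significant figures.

V_out ≈ 15.6 V

Stage 2 presents R3+R4 = 2367 Ω as a load on stage 1's tap.
Stage 1's lower leg becomes R2‖(R3+R4) = 1756 Ω, so V_mid = 28.5 × 1756/2436 = 20.54 V.
Stage 2 is itself unloaded: V_out = V_mid × R4/(R3+R4) = 20.54 × 1800/2367 = 15.6 V.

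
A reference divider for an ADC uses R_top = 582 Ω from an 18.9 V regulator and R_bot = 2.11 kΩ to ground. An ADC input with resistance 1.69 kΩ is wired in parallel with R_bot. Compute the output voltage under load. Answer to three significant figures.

V_out ≈ 11.7 V

The load sits in parallel with R_bot: R_bot‖R_L = (2110 × 1690) / (2110 + 1690) = 938.4 Ω.
V_out = 18.9 × 938.4 / (582 + 938.4) = 18.9 × 938.4/1520 = 11.7 V.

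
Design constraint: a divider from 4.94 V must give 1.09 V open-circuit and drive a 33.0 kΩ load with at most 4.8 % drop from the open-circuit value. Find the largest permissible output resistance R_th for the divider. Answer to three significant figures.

R_th ≤ 1.66 kΩ

Loading drop = R_th/(R_th + R_L) ≤ 0.0480, so R_th ≤ R_L · ε/(1−ε) = 33.0 kΩ × 0.0480/0.9520 = 1.66 kΩ.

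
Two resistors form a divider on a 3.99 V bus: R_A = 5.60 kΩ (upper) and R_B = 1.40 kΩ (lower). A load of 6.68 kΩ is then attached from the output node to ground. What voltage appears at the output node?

The load sits in parallel with R_B: R_B‖R_L = (1.40 × 6.68) / (1.40 + 6.68) = 1.157 kΩ.
V_out = 3.99 × 1.157 / (5.60 + 1.157) = 3.99 × 1.157/6.757 = 0.683 V.
(Unloaded it would have been 0.798 V.)

V_out ≈ 0.683 V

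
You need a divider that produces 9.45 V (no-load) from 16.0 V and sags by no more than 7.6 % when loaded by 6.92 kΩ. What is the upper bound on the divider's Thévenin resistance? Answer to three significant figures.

R_th ≤ 569 Ω

Loading drop = R_th/(R_th + R_L) ≤ 0.0760, so R_th ≤ R_L · ε/(1−ε) = 6.92 kΩ × 0.0760/0.9240 = 569 Ω.
(Any R1, R2 with R2/(R1+R2) = 0.591 and R1‖R2 ≤ 569 Ω will meet the spec.)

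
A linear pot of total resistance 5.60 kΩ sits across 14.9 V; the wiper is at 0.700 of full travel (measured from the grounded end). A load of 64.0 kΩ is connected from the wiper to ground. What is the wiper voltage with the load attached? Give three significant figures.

V ≈ 10.2 V

The wiper splits the pot into (1−α)R = 1.680 kΩ above and αR = 3.920 kΩ below.
Lower section ‖ load = 3.694 kΩ.
V_wiper = 14.9 × 3.694/(1.680 + 3.694) = 10.2 V.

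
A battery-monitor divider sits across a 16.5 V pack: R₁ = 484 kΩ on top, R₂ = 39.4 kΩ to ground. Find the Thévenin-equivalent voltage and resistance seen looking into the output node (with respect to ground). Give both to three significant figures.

V_th is the open-circuit tap voltage: 16.5 × 39.4/(484 + 39.4) = 1.24 V.
With the supply zeroed, R₁ and R₂ appear in parallel from the tap: R_th = R₁‖R₂ = (484 × 39.4)/523.4 = 36.4 kΩ.

V_th = 1.24 V, R_th = 36.4 kΩ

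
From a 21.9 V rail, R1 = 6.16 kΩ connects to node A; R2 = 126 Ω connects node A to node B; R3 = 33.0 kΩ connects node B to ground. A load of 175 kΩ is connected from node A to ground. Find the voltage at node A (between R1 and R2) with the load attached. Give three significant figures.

V ≈ 17.9 V

Below node A the series string R2+R3 = 33130 Ω sits in parallel with the 175000 Ω load: 27850 Ω.
V_A = 21.9 × 27850/(6160 + 27850) = 17.9 V.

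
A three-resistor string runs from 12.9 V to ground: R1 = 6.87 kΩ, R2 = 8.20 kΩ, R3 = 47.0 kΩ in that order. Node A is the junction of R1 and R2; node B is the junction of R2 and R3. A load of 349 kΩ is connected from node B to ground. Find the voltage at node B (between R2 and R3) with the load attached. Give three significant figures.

V ≈ 9.46 V

At node B, R3 is in parallel with the load: R3‖R_L = 41.42 kΩ.
Below node A the resistance is R2 + (R3‖R_L) = 49.62 kΩ, so V_A = 12.9 × 49.62/56.49 = 11.33 V.
Then V_B = V_A × (R3‖R_L)/(R2 + R3‖R_L) = 11.33 × 41.42/49.62 = 9.46 V.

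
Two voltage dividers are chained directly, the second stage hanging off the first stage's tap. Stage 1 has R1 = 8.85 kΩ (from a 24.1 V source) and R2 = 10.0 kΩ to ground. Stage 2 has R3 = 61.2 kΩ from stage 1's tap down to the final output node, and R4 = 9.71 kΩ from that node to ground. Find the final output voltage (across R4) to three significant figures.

V_out ≈ 1.64 V

Stage 2 presents R3+R4 = 70.91 kΩ as a load on stage 1's tap.
Stage 1's lower leg becomes R2‖(R3+R4) = 8.764 kΩ, so V_mid = 24.1 × 8.764/17.61 = 11.99 V.
Stage 2 is itself unloaded: V_out = V_mid × R4/(R3+R4) = 11.99 × 9.71/70.91 = 1.64 V.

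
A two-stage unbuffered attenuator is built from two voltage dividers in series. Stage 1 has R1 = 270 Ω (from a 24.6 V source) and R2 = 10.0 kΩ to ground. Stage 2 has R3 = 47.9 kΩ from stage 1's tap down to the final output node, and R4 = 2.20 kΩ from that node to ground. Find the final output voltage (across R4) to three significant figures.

Stage 2 presents R3+R4 = 50100 Ω as a load on stage 1's tap.
Stage 1's lower leg becomes R2‖(R3+R4) = 8336 Ω, so V_mid = 24.6 × 8336/8606 = 23.83 V.
Stage 2 is itself unloaded: V_out = V_mid × R4/(R3+R4) = 23.83 × 2200/50100 = 1.05 V.

V_out ≈ 1.05 V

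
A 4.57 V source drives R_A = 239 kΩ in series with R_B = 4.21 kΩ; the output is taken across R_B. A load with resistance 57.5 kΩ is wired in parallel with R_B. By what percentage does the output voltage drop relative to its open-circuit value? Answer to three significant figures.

6.71 %

The divider's output (Thévenin) resistance is R_A‖R_B = 4.137 kΩ.
Fractional drop under load = R_th/(R_th + R_L) = 4.137 / (4.137 + 57.5) = 0.06712.
So the output falls by 6.71 %.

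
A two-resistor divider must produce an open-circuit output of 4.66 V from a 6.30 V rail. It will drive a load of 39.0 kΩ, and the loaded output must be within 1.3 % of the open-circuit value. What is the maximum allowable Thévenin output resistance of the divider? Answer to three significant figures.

R_th ≤ 514 Ω

Loading drop = R_th/(R_th + R_L) ≤ 0.0130, so R_th ≤ R_L · ε/(1−ε) = 39.0 kΩ × 0.0130/0.9870 = 514 Ω.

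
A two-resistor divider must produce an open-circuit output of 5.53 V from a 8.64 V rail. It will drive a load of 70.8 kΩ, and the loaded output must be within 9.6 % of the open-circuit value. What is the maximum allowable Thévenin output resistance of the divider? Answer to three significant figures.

Loading drop = R_th/(R_th + R_L) ≤ 0.0960, so R_th ≤ R_L · ε/(1−ε) = 70.8 kΩ × 0.0960/0.9040 = 7.52 kΩ.
(Any R1, R2 with R2/(R1+R2) = 0.640 and R1‖R2 ≤ 7.52 kΩ will meet the spec.)

R_th ≤ 7.52 kΩ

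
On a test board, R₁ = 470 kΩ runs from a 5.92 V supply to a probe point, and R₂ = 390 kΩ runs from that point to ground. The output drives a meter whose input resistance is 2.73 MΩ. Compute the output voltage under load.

The load sits in parallel with R₂: R₂‖R_L = (390 × 2730) / (390 + 2730) = 341.2 kΩ.
V_out = 5.92 × 341.2 / (470 + 341.2) = 5.92 × 341.2/811.2 = 2.49 V.

V_out ≈ 2.49 V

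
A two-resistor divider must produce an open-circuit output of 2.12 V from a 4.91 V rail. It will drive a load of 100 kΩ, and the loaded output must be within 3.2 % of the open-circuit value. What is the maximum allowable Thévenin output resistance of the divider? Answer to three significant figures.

R_th ≤ 3.31 kΩ

Loading drop = R_th/(R_th + R_L) ≤ 0.0320, so R_th ≤ R_L · ε/(1−ε) = 100 kΩ × 0.0320/0.9680 = 3.31 kΩ.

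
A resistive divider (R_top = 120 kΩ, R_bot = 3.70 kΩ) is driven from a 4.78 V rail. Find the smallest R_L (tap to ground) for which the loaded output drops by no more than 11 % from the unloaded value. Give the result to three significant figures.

Output resistance R_th = R_top‖R_bot = (120 × 3.70)/123.7 = 3.589 kΩ.
The fractional drop is R_th/(R_th + R_L); requiring this ≤ 0.110 gives R_L ≥ R_th(1/0.110 − 1) = 3.589 × 8.091 = 29.0 kΩ.

R_L(min) ≈ 29.0 kΩ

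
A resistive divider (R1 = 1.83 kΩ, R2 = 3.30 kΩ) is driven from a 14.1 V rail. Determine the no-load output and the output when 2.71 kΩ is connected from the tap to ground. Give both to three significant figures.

Unloaded: 9.07 V; loaded: 6.32 V

Open-circuit: V = 14.1 × 3.30/(1.83 + 3.30) = 9.07 V.
With the load, R2 becomes R2‖R_L = 1.488 kΩ, so V = 14.1 × 1.488/3.318 = 6.32 V.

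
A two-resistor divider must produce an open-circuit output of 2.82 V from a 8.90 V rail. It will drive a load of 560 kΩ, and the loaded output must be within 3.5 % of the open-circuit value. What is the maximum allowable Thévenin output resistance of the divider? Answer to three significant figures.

R_th ≤ 20.3 kΩ

Loading drop = R_th/(R_th + R_L) ≤ 0.0350, so R_th ≤ R_L · ε/(1−ε) = 560 kΩ × 0.0350/0.9650 = 20.3 kΩ.
(Any R1, R2 with R2/(R1+R2) = 0.317 and R1‖R2 ≤ 20.3 kΩ will meet the spec.)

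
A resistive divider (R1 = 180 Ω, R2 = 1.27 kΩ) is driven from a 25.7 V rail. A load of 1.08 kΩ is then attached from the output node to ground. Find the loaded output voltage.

The load sits in parallel with R2: R2‖R_L = (1270 × 1080) / (1270 + 1080) = 583.7 Ω.
V_out = 25.7 × 583.7 / (180 + 583.7) = 25.7 × 583.7/763.7 = 19.6 V.
(Unloaded it would have been 22.5 V.)

V_out ≈ 19.6 V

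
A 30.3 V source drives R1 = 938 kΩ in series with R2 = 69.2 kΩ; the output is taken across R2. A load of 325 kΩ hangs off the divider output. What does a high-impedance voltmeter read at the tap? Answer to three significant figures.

The load sits in parallel with R2: R2‖R_L = (69.2 × 325) / (69.2 + 325) = 57.05 kΩ.
V_out = 30.3 × 57.05 / (938 + 57.05) = 30.3 × 57.05/995.1 = 1.74 V.
(Unloaded it would have been 2.08 V.)

V_out ≈ 1.74 V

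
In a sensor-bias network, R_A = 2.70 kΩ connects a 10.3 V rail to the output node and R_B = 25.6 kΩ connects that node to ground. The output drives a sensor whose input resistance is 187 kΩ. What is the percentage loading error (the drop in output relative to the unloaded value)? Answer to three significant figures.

1.29 %

The divider's output (Thévenin) resistance is R_A‖R_B = 2.442 kΩ.
Fractional drop under load = R_th/(R_th + R_L) = 2.442 / (2.442 + 187) = 0.01289.
So the output falls by 1.29 %.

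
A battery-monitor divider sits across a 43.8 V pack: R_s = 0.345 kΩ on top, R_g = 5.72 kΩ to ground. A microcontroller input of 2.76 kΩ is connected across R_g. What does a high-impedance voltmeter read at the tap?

The load sits in parallel with R_g: R_g‖R_L = (5720 × 2760) / (5720 + 2760) = 1862 Ω.
V_out = 43.8 × 1862 / (345 + 1862) = 43.8 × 1862/2207 = 37.0 V.

V_out ≈ 37.0 V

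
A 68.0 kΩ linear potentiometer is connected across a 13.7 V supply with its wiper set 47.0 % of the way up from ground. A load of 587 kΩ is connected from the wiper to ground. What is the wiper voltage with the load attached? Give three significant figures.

The wiper splits the pot into (1−α)R = 36.04 kΩ above and αR = 31.96 kΩ below.
Lower section ‖ load = 30.31 kΩ.
V_wiper = 13.7 × 30.31/(36.04 + 30.31) = 6.26 V.

V ≈ 6.26 V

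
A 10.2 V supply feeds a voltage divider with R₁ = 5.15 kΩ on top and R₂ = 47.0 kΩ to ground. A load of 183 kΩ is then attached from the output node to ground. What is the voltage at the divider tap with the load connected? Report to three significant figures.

The load sits in parallel with R₂: R₂‖R_L = (47.0 × 183) / (47.0 + 183) = 37.40 kΩ.
V_out = 10.2 × 37.40 / (5.15 + 37.40) = 10.2 × 37.40/42.55 = 8.97 V.

V_out ≈ 8.97 V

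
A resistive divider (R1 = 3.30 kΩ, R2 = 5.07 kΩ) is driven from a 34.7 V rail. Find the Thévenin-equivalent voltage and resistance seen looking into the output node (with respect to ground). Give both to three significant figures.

V_th is the open-circuit tap voltage: 34.7 × 5.07/(3.30 + 5.07) = 21.0 V.
With the supply zeroed, R1 and R2 appear in parallel from the tap: R_th = R1‖R2 = (3.30 × 5.07)/8.370 = 2.00 kΩ.

V_th = 21.0 V, R_th = 2.00 kΩ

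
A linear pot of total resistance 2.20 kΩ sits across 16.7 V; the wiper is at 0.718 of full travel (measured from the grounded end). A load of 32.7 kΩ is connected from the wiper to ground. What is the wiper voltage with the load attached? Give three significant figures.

V ≈ 11.8 V

The wiper splits the pot into (1−α)R = 620.4 Ω above and αR = 1580 Ω below.
Lower section ‖ load = 1507 Ω.
V_wiper = 16.7 × 1507/(620.4 + 1507) = 11.8 V.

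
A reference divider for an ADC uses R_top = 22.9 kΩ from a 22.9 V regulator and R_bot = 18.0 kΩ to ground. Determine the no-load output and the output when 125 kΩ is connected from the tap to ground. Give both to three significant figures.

Unloaded: 10.1 V; loaded: 9.33 V

Open-circuit: V = 22.9 × 18.0/(22.9 + 18.0) = 10.1 V.
With the load, R_bot becomes R_bot‖R_L = 15.73 kΩ, so V = 22.9 × 15.73/38.63 = 9.33 V.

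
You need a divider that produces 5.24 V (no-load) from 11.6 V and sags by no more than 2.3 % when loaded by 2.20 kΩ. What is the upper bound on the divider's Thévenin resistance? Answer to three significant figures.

Loading drop = R_th/(R_th + R_L) ≤ 0.0230, so R_th ≤ R_L · ε/(1−ε) = 2.20 kΩ × 0.0230/0.9770 = 51.8 Ω.

R_th ≤ 51.8 Ω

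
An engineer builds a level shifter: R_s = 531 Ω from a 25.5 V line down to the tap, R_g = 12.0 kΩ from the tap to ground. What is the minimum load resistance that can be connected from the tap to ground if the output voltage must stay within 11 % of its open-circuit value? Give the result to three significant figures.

Output resistance R_th = R_s‖R_g = (531 × 12000)/12530 = 508.5 Ω.
The fractional drop is R_th/(R_th + R_L); requiring this ≤ 0.110 gives R_L ≥ R_th(1/0.110 − 1) = 508.5 × 8.091 = 4.11 kΩ.

R_L(min) ≈ 4.11 kΩ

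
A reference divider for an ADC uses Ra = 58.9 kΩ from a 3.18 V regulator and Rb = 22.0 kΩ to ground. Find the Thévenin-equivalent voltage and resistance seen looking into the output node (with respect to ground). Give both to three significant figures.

V_th = 0.865 V, R_th = 16.0 kΩ

V_th is the open-circuit tap voltage: 3.18 × 22.0/(58.9 + 22.0) = 0.865 V.
With the supply zeroed, Ra and Rb appear in parallel from the tap: R_th = Ra‖Rb = (58.9 × 22.0)/80.90 = 16.0 kΩ.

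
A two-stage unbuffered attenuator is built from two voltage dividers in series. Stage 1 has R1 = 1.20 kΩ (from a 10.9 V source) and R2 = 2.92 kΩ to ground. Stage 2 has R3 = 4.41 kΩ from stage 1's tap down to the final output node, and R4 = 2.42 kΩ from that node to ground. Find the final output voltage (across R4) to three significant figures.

V_out ≈ 2.43 V

Stage 2 presents R3+R4 = 6.830 kΩ as a load on stage 1's tap.
Stage 1's lower leg becomes R2‖(R3+R4) = 2.045 kΩ, so V_mid = 10.9 × 2.045/3.245 = 6.870 V.
Stage 2 is itself unloaded: V_out = V_mid × R4/(R3+R4) = 6.870 × 2.42/6.830 = 2.43 V.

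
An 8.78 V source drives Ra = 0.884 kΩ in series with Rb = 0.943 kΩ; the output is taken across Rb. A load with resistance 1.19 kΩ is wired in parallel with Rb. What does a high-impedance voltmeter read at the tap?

V_out ≈ 3.28 V

The load sits in parallel with Rb: Rb‖R_L = (943 × 1190) / (943 + 1190) = 526.1 Ω.
V_out = 8.78 × 526.1 / (884 + 526.1) = 8.78 × 526.1/1410 = 3.28 V.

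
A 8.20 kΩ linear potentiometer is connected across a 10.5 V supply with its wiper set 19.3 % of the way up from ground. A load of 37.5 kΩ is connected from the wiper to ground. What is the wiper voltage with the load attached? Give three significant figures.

The wiper splits the pot into (1−α)R = 6.617 kΩ above and αR = 1.583 kΩ below.
Lower section ‖ load = 1.519 kΩ.
V_wiper = 10.5 × 1.519/(6.617 + 1.519) = 1.96 V.

V ≈ 1.96 V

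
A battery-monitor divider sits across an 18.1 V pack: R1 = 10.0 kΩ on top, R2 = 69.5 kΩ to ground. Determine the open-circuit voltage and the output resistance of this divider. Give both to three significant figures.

V_th = 15.8 V, R_th = 8.74 kΩ

V_th is the open-circuit tap voltage: 18.1 × 69.5/(10.0 + 69.5) = 15.8 V.
With the supply zeroed, R1 and R2 appear in parallel from the tap: R_th = R1‖R2 = (10.0 × 69.5)/79.50 = 8.74 kΩ.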